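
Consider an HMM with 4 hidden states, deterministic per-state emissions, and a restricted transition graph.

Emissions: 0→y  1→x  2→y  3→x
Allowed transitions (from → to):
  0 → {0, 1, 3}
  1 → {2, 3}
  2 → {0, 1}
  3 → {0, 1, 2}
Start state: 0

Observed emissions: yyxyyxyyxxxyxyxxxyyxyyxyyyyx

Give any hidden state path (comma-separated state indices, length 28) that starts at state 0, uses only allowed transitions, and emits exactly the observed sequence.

  [0] y  {0,2}  => 0  start
  [1] y  {0,2}  => 0  0->0 ok
  [2] x  {1,3}  => 1  0->1 ok
  [3] y  {0,2}  => 2  1->2 ok
  [4] y  {0,2}  => 0  2->0 ok
  [5] x  {1,3}  => 1  0->1 ok
  [6] y  {0,2}  => 2  1->2 ok
  [7] y  {0,2}  => 0  2->0 ok
  [8] x  {1,3}  => 3  0->3 ok
  [9] x  {1,3}  => 1  3->1 ok
  [10] x  {1,3}  => 3  1->3 ok
  [11] y  {0,2}  => 0  3->0 ok
  [12] x  {1,3}  => 1  0->1 ok
  [13] y  {0,2}  => 2  1->2 ok
  [14] x  {1,3}  => 1  2->1 ok
  [15] x  {1,3}  => 3  1->3 ok
  [16] x  {1,3}  => 1  3->1 ok
  [17] y  {0,2}  => 2  1->2 ok
  [18] y  {0,2}  => 0  2->0 ok
  [19] x  {1,3}  => 3  0->3 ok
  [20] y  {0,2}  => 2  3->2 ok
  [21] y  {0,2}  => 0  2->0 ok
  [22] x  {1,3}  => 1  0->1 ok
  [23] y  {0,2}  => 2  1->2 ok
  [24] y  {0,2}  => 0  2->0 ok
  [25] y  {0,2}  => 0  0->0 ok
  [26] y  {0,2}  => 0  0->0 ok
  [27] x  {1,3}  => 1  0->1 ok

0,0,1,2,0,1,2,0,3,1,3,0,1,2,1,3,1,2,0,3,2,0,1,2,0,0,0,1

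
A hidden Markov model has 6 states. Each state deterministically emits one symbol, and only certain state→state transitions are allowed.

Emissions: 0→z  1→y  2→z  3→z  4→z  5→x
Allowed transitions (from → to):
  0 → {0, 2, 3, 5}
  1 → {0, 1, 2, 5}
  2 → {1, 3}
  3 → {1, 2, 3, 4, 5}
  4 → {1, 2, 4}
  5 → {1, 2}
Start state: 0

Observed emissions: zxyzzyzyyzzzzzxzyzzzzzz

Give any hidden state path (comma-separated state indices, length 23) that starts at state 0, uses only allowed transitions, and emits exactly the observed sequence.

  pos 0: z in {0,2,3,4}, choose 0; start
  pos 1: x in {5}, choose 5; 0->5 ok
  pos 2: y in {1}, choose 1; 5->1 ok
  pos 3: z in {0,2,3,4}, choose 0; 1->0 ok
  pos 4: z in {0,2,3,4}, choose 2; 0->2 ok
  pos 5: y in {1}, choose 1; 2->1 ok
  pos 6: z in {0,2,3,4}, choose 2; 1->2 ok
  pos 7: y in {1}, choose 1; 2->1 ok
  pos 8: y in {1}, choose 1; 1->1 ok
  pos 9: z in {0,2,3,4}, choose 0; 1->0 ok
  pos 10: z in {0,2,3,4}, choose 2; 0->2 ok
  pos 11: z in {0,2,3,4}, choose 3; 2->3 ok
  pos 12: z in {0,2,3,4}, choose 2; 3->2 ok
  pos 13: z in {0,2,3,4}, choose 3; 2->3 ok
  pos 14: x in {5}, choose 5; 3->5 ok
  pos 15: z in {0,2,3,4}, choose 2; 5->2 ok
  pos 16: y in {1}, choose 1; 2->1 ok
  pos 17: z in {0,2,3,4}, choose 0; 1->0 ok
  pos 18: z in {0,2,3,4}, choose 2; 0->2 ok
  pos 19: z in {0,2,3,4}, choose 3; 2->3 ok
  pos 20: z in {0,2,3,4}, choose 2; 3->2 ok
  pos 21: z in {0,2,3,4}, choose 3; 2->3 ok
  pos 22: z in {0,2,3,4}, choose 3; 3->3 ok

0,5,1,0,2,1,2,1,1,0,2,3,2,3,5,2,1,0,2,3,2,3,3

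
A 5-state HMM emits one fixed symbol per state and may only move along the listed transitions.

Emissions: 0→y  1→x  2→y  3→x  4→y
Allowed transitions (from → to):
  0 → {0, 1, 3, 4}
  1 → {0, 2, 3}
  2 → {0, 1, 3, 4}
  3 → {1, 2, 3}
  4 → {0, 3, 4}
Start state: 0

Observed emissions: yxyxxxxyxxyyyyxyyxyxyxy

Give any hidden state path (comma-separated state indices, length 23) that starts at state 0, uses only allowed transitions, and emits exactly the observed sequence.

  0: obs=y cand={0,2,4} pick 0 [start]
  1: obs=x cand={1,3} pick 3 [0->3 ok]
  2: obs=y cand={0,2,4} pick 2 [3->2 ok]
  3: obs=x cand={1,3} pick 3 [2->3 ok]
  4: obs=x cand={1,3} pick 3 [3->3 ok]
  5: obs=x cand={1,3} pick 3 [3->3 ok]
  6: obs=x cand={1,3} pick 1 [3->1 ok]
  7: obs=y cand={0,2,4} pick 0 [1->0 ok]
  8: obs=x cand={1,3} pick 3 [0->3 ok]
  9: obs=x cand={1,3} pick 3 [3->3 ok]
  10: obs=y cand={0,2,4} pick 2 [3->2 ok]
  11: obs=y cand={0,2,4} pick 0 [2->0 ok]
  12: obs=y cand={0,2,4} pick 4 [0->4 ok]
  13: obs=y cand={0,2,4} pick 0 [4->0 ok]
  14: obs=x cand={1,3} pick 3 [0->3 ok]
  15: obs=y cand={0,2,4} pick 2 [3->2 ok]
  16: obs=y cand={0,2,4} pick 0 [2->0 ok]
  17: obs=x cand={1,3} pick 1 [0->1 ok]
  18: obs=y cand={0,2,4} pick 0 [1->0 ok]
  19: obs=x cand={1,3} pick 1 [0->1 ok]
  20: obs=y cand={0,2,4} pick 0 [1->0 ok]
  21: obs=x cand={1,3} pick 1 [0->1 ok]
  22: obs=y cand={0,2,4} pick 2 [1->2 ok]

0,3,2,3,3,3,1,0,3,3,2,0,4,0,3,2,0,1,0,1,0,1,2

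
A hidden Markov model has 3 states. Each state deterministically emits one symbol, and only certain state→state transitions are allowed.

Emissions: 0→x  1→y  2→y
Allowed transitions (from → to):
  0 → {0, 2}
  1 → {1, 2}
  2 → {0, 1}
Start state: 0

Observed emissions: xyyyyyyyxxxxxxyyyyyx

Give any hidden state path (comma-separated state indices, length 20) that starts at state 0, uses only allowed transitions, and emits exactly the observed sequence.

  pos 0: x in {0}, choose 0; start
  pos 1: y in {1,2}, choose 2; 0->2 ok
  pos 2: y in {1,2}, choose 1; 2->1 ok
  pos 3: y in {1,2}, choose 1; 1->1 ok
  pos 4: y in {1,2}, choose 1; 1->1 ok
  pos 5: y in {1,2}, choose 1; 1->1 ok
  pos 6: y in {1,2}, choose 1; 1->1 ok
  pos 7: y in {1,2}, choose 2; 1->2 ok
  pos 8: x in {0}, choose 0; 2->0 ok
  pos 9: x in {0}, choose 0; 0->0 ok
  pos 10: x in {0}, choose 0; 0->0 ok
  pos 11: x in {0}, choose 0; 0->0 ok
  pos 12: x in {0}, choose 0; 0->0 ok
  pos 13: x in {0}, choose 0; 0->0 ok
  pos 14: y in {1,2}, choose 2; 0->2 ok
  pos 15: y in {1,2}, choose 1; 2->1 ok
  pos 16: y in {1,2}, choose 2; 1->2 ok
  pos 17: y in {1,2}, choose 1; 2->1 ok
  pos 18: y in {1,2}, choose 2; 1->2 ok
  pos 19: x in {0}, choose 0; 2->0 ok

0,2,1,1,1,1,1,2,0,0,0,0,0,0,2,1,2,1,2,0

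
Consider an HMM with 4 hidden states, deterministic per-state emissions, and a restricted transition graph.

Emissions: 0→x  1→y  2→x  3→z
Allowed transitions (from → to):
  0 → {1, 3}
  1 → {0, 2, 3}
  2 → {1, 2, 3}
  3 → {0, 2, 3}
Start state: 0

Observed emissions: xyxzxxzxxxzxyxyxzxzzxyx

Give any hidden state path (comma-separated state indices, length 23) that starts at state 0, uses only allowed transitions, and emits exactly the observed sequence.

0,1,0,3,2,2,3,2,2,2,3,0,1,0,1,2,3,0,3,3,2,1,0

  0: obs=x cand={0,2} pick 0 [start]
  1: obs=y cand={1} pick 1 [0->1 ok]
  2: obs=x cand={0,2} pick 0 [1->0 ok]
  3: obs=z cand={3} pick 3 [0->3 ok]
  4: obs=x cand={0,2} pick 2 [3->2 ok]
  5: obs=x cand={0,2} pick 2 [2->2 ok]
  6: obs=z cand={3} pick 3 [2->3 ok]
  7: obs=x cand={0,2} pick 2 [3->2 ok]
  8: obs=x cand={0,2} pick 2 [2->2 ok]
  9: obs=x cand={0,2} pick 2 [2->2 ok]
  10: obs=z cand={3} pick 3 [2->3 ok]
  11: obs=x cand={0,2} pick 0 [3->0 ok]
  12: obs=y cand={1} pick 1 [0->1 ok]
  13: obs=x cand={0,2} pick 0 [1->0 ok]
  14: obs=y cand={1} pick 1 [0->1 ok]
  15: obs=x cand={0,2} pick 2 [1->2 ok]
  16: obs=z cand={3} pick 3 [2->3 ok]
  17: obs=x cand={0,2} pick 0 [3->0 ok]
  18: obs=z cand={3} pick 3 [0->3 ok]
  19: obs=z cand={3} pick 3 [3->3 ok]
  20: obs=x cand={0,2} pick 2 [3->2 ok]
  21: obs=y cand={1} pick 1 [2->1 ok]
  22: obs=x cand={0,2} pick 0 [1->0 ok]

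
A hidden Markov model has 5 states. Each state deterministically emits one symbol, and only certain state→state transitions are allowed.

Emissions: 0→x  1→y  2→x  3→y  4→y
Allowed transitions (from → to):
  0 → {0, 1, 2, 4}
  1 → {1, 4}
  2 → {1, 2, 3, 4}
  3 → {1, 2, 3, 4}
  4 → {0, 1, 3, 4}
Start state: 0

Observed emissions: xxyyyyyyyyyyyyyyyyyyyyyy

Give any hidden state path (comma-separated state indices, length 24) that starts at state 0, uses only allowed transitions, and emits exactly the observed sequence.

  t0 'x' -> {0,2}, take 0 (start)
  t1 'x' -> {0,2}, take 2 (0->2 ok)
  t2 'y' -> {1,3,4}, take 4 (2->4 ok)
  t3 'y' -> {1,3,4}, take 3 (4->3 ok)
  t4 'y' -> {1,3,4}, take 4 (3->4 ok)
  t5 'y' -> {1,3,4}, take 4 (4->4 ok)
  t6 'y' -> {1,3,4}, take 3 (4->3 ok)
  t7 'y' -> {1,3,4}, take 1 (3->1 ok)
  t8 'y' -> {1,3,4}, take 1 (1->1 ok)
  t9 'y' -> {1,3,4}, take 4 (1->4 ok)
  t10 'y' -> {1,3,4}, take 1 (4->1 ok)
  t11 'y' -> {1,3,4}, take 1 (1->1 ok)
  t12 'y' -> {1,3,4}, take 1 (1->1 ok)
  t13 'y' -> {1,3,4}, take 1 (1->1 ok)
  t14 'y' -> {1,3,4}, take 1 (1->1 ok)
  t15 'y' -> {1,3,4}, take 4 (1->4 ok)
  t16 'y' -> {1,3,4}, take 4 (4->4 ok)
  t17 'y' -> {1,3,4}, take 1 (4->1 ok)
  t18 'y' -> {1,3,4}, take 1 (1->1 ok)
  t19 'y' -> {1,3,4}, take 1 (1->1 ok)
  t20 'y' -> {1,3,4}, take 1 (1->1 ok)
  t21 'y' -> {1,3,4}, take 4 (1->4 ok)
  t22 'y' -> {1,3,4}, take 4 (4->4 ok)
  t23 'y' -> {1,3,4}, take 3 (4->3 ok)

0,2,4,3,4,4,3,1,1,4,1,1,1,1,1,4,4,1,1,1,1,4,4,3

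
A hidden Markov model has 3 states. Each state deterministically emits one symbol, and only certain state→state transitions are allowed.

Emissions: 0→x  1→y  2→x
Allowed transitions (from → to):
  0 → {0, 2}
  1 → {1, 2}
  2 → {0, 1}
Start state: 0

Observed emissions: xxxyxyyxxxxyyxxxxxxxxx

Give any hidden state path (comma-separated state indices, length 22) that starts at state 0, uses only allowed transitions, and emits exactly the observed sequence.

  pos 0: x in {0,2}, choose 0; start
  pos 1: x in {0,2}, choose 0; 0->0 ok
  pos 2: x in {0,2}, choose 2; 0->2 ok
  pos 3: y in {1}, choose 1; 2->1 ok
  pos 4: x in {0,2}, choose 2; 1->2 ok
  pos 5: y in {1}, choose 1; 2->1 ok
  pos 6: y in {1}, choose 1; 1->1 ok
  pos 7: x in {0,2}, choose 2; 1->2 ok
  pos 8: x in {0,2}, choose 0; 2->0 ok
  pos 9: x in {0,2}, choose 0; 0->0 ok
  pos 10: x in {0,2}, choose 2; 0->2 ok
  pos 11: y in {1}, choose 1; 2->1 ok
  pos 12: y in {1}, choose 1; 1->1 ok
  pos 13: x in {0,2}, choose 2; 1->2 ok
  pos 14: x in {0,2}, choose 0; 2->0 ok
  pos 15: x in {0,2}, choose 2; 0->2 ok
  pos 16: x in {0,2}, choose 0; 2->0 ok
  pos 17: x in {0,2}, choose 2; 0->2 ok
  pos 18: x in {0,2}, choose 0; 2->0 ok
  pos 19: x in {0,2}, choose 2; 0->2 ok
  pos 20: x in {0,2}, choose 0; 2->0 ok
  pos 21: x in {0,2}, choose 2; 0->2 ok

0,0,2,1,2,1,1,2,0,0,2,1,1,2,0,2,0,2,0,2,0,2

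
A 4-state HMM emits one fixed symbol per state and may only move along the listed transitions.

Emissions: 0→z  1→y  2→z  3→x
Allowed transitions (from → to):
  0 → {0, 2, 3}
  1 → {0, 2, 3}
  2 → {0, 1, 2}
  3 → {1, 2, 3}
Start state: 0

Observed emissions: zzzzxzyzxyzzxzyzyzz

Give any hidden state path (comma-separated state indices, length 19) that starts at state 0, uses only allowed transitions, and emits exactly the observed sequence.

  0: obs=z cand={0,2} pick 0 [start]
  1: obs=z cand={0,2} pick 0 [0->0 ok]
  2: obs=z cand={0,2} pick 0 [0->0 ok]
  3: obs=z cand={0,2} pick 0 [0->0 ok]
  4: obs=x cand={3} pick 3 [0->3 ok]
  5: obs=z cand={0,2} pick 2 [3->2 ok]
  6: obs=y cand={1} pick 1 [2->1 ok]
  7: obs=z cand={0,2} pick 0 [1->0 ok]
  8: obs=x cand={3} pick 3 [0->3 ok]
  9: obs=y cand={1} pick 1 [3->1 ok]
  10: obs=z cand={0,2} pick 0 [1->0 ok]
  11: obs=z cand={0,2} pick 0 [0->0 ok]
  12: obs=x cand={3} pick 3 [0->3 ok]
  13: obs=z cand={0,2} pick 2 [3->2 ok]
  14: obs=y cand={1} pick 1 [2->1 ok]
  15: obs=z cand={0,2} pick 2 [1->2 ok]
  16: obs=y cand={1} pick 1 [2->1 ok]
  17: obs=z cand={0,2} pick 2 [1->2 ok]
  18: obs=z cand={0,2} pick 2 [2->2 ok]

0,0,0,0,3,2,1,0,3,1,0,0,3,2,1,2,1,2,2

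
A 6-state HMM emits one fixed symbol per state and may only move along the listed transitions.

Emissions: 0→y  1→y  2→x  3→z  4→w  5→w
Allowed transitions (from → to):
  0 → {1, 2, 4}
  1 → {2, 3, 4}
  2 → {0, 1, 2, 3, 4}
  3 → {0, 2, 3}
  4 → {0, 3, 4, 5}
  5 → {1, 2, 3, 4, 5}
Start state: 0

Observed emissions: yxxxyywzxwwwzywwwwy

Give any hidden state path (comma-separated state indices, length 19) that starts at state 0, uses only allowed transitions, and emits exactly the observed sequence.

  pos 0: y in {0,1}, choose 0; start
  pos 1: x in {2}, choose 2; 0->2 ok
  pos 2: x in {2}, choose 2; 2->2 ok
  pos 3: x in {2}, choose 2; 2->2 ok
  pos 4: y in {0,1}, choose 0; 2->0 ok
  pos 5: y in {0,1}, choose 1; 0->1 ok
  pos 6: w in {4,5}, choose 4; 1->4 ok
  pos 7: z in {3}, choose 3; 4->3 ok
  pos 8: x in {2}, choose 2; 3->2 ok
  pos 9: w in {4,5}, choose 4; 2->4 ok
  pos 10: w in {4,5}, choose 5; 4->5 ok
  pos 11: w in {4,5}, choose 5; 5->5 ok
  pos 12: z in {3}, choose 3; 5->3 ok
  pos 13: y in {0,1}, choose 0; 3->0 ok
  pos 14: w in {4,5}, choose 4; 0->4 ok
  pos 15: w in {4,5}, choose 4; 4->4 ok
  pos 16: w in {4,5}, choose 4; 4->4 ok
  pos 17: w in {4,5}, choose 4; 4->4 ok
  pos 18: y in {0,1}, choose 0; 4->0 ok

0,2,2,2,0,1,4,3,2,4,5,5,3,0,4,4,4,4,0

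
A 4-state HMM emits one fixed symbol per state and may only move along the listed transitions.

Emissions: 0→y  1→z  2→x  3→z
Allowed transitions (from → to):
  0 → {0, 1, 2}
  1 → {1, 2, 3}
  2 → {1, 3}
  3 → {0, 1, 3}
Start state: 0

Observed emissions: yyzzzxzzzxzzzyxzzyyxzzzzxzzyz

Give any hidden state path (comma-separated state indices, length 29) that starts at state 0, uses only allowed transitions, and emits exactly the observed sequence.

  [0] y  {0}  => 0  start
  [1] y  {0}  => 0  0->0 ok
  [2] z  {1,3}  => 1  0->1 ok
  [3] z  {1,3}  => 3  1->3 ok
  [4] z  {1,3}  => 1  3->1 ok
  [5] x  {2}  => 2  1->2 ok
  [6] z  {1,3}  => 1  2->1 ok
  [7] z  {1,3}  => 3  1->3 ok
  [8] z  {1,3}  => 1  3->1 ok
  [9] x  {2}  => 2  1->2 ok
  [10] z  {1,3}  => 1  2->1 ok
  [11] z  {1,3}  => 1  1->1 ok
  [12] z  {1,3}  => 3  1->3 ok
  [13] y  {0}  => 0  3->0 ok
  [14] x  {2}  => 2  0->2 ok
  [15] z  {1,3}  => 1  2->1 ok
  [16] z  {1,3}  => 3  1->3 ok
  [17] y  {0}  => 0  3->0 ok
  [18] y  {0}  => 0  0->0 ok
  [19] x  {2}  => 2  0->2 ok
  [20] z  {1,3}  => 1  2->1 ok
  [21] z  {1,3}  => 1  1->1 ok
  [22] z  {1,3}  => 3  1->3 ok
  [23] z  {1,3}  => 1  3->1 ok
  [24] x  {2}  => 2  1->2 ok
  [25] z  {1,3}  => 1  2->1 ok
  [26] z  {1,3}  => 3  1->3 ok
  [27] y  {0}  => 0  3->0 ok
  [28] z  {1,3}  => 1  0->1 ok

0,0,1,3,1,2,1,3,1,2,1,1,3,0,2,1,3,0,0,2,1,1,3,1,2,1,3,0,1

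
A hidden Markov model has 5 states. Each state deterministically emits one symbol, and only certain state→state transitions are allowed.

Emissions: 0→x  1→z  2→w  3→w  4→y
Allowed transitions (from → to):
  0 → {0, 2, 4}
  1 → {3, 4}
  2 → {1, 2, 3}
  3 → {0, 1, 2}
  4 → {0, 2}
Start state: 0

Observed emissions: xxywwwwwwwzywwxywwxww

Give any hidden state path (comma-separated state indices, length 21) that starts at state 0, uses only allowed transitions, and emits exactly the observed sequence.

0,0,4,2,2,2,2,2,3,2,1,4,2,3,0,4,2,3,0,2,3

  pos 0: x in {0}, choose 0; start
  pos 1: x in {0}, choose 0; 0->0 ok
  pos 2: y in {4}, choose 4; 0->4 ok
  pos 3: w in {2,3}, choose 2; 4->2 ok
  pos 4: w in {2,3}, choose 2; 2->2 ok
  pos 5: w in {2,3}, choose 2; 2->2 ok
  pos 6: w in {2,3}, choose 2; 2->2 ok
  pos 7: w in {2,3}, choose 2; 2->2 ok
  pos 8: w in {2,3}, choose 3; 2->3 ok
  pos 9: w in {2,3}, choose 2; 3->2 ok
  pos 10: z in {1}, choose 1; 2->1 ok
  pos 11: y in {4}, choose 4; 1->4 ok
  pos 12: w in {2,3}, choose 2; 4->2 ok
  pos 13: w in {2,3}, choose 3; 2->3 ok
  pos 14: x in {0}, choose 0; 3->0 ok
  pos 15: y in {4}, choose 4; 0->4 ok
  pos 16: w in {2,3}, choose 2; 4->2 ok
  pos 17: w in {2,3}, choose 3; 2->3 ok
  pos 18: x in {0}, choose 0; 3->0 ok
  pos 19: w in {2,3}, choose 2; 0->2 ok
  pos 20: w in {2,3}, choose 3; 2->3 ok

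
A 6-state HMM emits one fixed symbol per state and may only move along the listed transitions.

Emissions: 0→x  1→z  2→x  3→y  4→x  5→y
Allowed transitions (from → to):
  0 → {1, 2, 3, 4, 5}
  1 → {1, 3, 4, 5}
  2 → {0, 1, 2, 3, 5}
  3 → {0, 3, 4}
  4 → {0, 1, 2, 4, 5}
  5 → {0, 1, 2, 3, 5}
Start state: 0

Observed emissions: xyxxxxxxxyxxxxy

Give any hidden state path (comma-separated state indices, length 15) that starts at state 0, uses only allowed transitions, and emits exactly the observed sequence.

0,3,4,2,2,0,4,2,0,3,4,0,4,4,5

  pos 0: x in {0,2,4}, choose 0; start
  pos 1: y in {3,5}, choose 3; 0->3 ok
  pos 2: x in {0,2,4}, choose 4; 3->4 ok
  pos 3: x in {0,2,4}, choose 2; 4->2 ok
  pos 4: x in {0,2,4}, choose 2; 2->2 ok
  pos 5: x in {0,2,4}, choose 0; 2->0 ok
  pos 6: x in {0,2,4}, choose 4; 0->4 ok
  pos 7: x in {0,2,4}, choose 2; 4->2 ok
  pos 8: x in {0,2,4}, choose 0; 2->0 ok
  pos 9: y in {3,5}, choose 3; 0->3 ok
  pos 10: x in {0,2,4}, choose 4; 3->4 ok
  pos 11: x in {0,2,4}, choose 0; 4->0 ok
  pos 12: x in {0,2,4}, choose 4; 0->4 ok
  pos 13: x in {0,2,4}, choose 4; 4->4 ok
  pos 14: y in {3,5}, choose 5; 4->5 ok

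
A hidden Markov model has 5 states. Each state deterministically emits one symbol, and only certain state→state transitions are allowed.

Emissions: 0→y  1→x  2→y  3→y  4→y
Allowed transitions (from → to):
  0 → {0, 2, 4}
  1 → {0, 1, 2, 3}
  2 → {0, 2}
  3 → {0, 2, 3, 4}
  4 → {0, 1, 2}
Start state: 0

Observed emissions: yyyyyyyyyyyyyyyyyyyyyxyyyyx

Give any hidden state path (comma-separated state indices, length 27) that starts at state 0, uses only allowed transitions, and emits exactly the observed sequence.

  [0] y  {0,2,3,4}  => 0  start
  [1] y  {0,2,3,4}  => 0  0->0 ok
  [2] y  {0,2,3,4}  => 2  0->2 ok
  [3] y  {0,2,3,4}  => 0  2->0 ok
  [4] y  {0,2,3,4}  => 4  0->4 ok
  [5] y  {0,2,3,4}  => 2  4->2 ok
  [6] y  {0,2,3,4}  => 2  2->2 ok
  [7] y  {0,2,3,4}  => 2  2->2 ok
  [8] y  {0,2,3,4}  => 0  2->0 ok
  [9] y  {0,2,3,4}  => 4  0->4 ok
  [10] y  {0,2,3,4}  => 0  4->0 ok
  [11] y  {0,2,3,4}  => 0  0->0 ok
  [12] y  {0,2,3,4}  => 0  0->0 ok
  [13] y  {0,2,3,4}  => 0  0->0 ok
  [14] y  {0,2,3,4}  => 2  0->2 ok
  [15] y  {0,2,3,4}  => 0  2->0 ok
  [16] y  {0,2,3,4}  => 2  0->2 ok
  [17] y  {0,2,3,4}  => 0  2->0 ok
  [18] y  {0,2,3,4}  => 2  0->2 ok
  [19] y  {0,2,3,4}  => 0  2->0 ok
  [20] y  {0,2,3,4}  => 4  0->4 ok
  [21] x  {1}  => 1  4->1 ok
  [22] y  {0,2,3,4}  => 0  1->0 ok
  [23] y  {0,2,3,4}  => 2  0->2 ok
  [24] y  {0,2,3,4}  => 0  2->0 ok
  [25] y  {0,2,3,4}  => 4  0->4 ok
  [26] x  {1}  => 1  4->1 ok

0,0,2,0,4,2,2,2,0,4,0,0,0,0,2,0,2,0,2,0,4,1,0,2,0,4,1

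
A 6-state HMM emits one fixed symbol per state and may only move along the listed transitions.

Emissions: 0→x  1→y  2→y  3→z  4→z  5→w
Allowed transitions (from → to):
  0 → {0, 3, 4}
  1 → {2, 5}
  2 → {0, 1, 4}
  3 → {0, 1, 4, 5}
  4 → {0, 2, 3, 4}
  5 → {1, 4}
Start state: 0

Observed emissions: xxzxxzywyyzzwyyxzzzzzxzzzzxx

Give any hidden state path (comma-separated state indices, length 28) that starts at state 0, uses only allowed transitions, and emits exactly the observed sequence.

  t0 'x' -> {0}, take 0 (start)
  t1 'x' -> {0}, take 0 (0->0 ok)
  t2 'z' -> {3,4}, take 4 (0->4 ok)
  t3 'x' -> {0}, take 0 (4->0 ok)
  t4 'x' -> {0}, take 0 (0->0 ok)
  t5 'z' -> {3,4}, take 3 (0->3 ok)
  t6 'y' -> {1,2}, take 1 (3->1 ok)
  t7 'w' -> {5}, take 5 (1->5 ok)
  t8 'y' -> {1,2}, take 1 (5->1 ok)
  t9 'y' -> {1,2}, take 2 (1->2 ok)
  t10 'z' -> {3,4}, take 4 (2->4 ok)
  t11 'z' -> {3,4}, take 3 (4->3 ok)
  t12 'w' -> {5}, take 5 (3->5 ok)
  t13 'y' -> {1,2}, take 1 (5->1 ok)
  t14 'y' -> {1,2}, take 2 (1->2 ok)
  t15 'x' -> {0}, take 0 (2->0 ok)
  t16 'z' -> {3,4}, take 4 (0->4 ok)
  t17 'z' -> {3,4}, take 3 (4->3 ok)
  t18 'z' -> {3,4}, take 4 (3->4 ok)
  t19 'z' -> {3,4}, take 4 (4->4 ok)
  t20 'z' -> {3,4}, take 3 (4->3 ok)
  t21 'x' -> {0}, take 0 (3->0 ok)
  t22 'z' -> {3,4}, take 3 (0->3 ok)
  t23 'z' -> {3,4}, take 4 (3->4 ok)
  t24 'z' -> {3,4}, take 4 (4->4 ok)
  t25 'z' -> {3,4}, take 3 (4->3 ok)
  t26 'x' -> {0}, take 0 (3->0 ok)
  t27 'x' -> {0}, take 0 (0->0 ok)

0,0,4,0,0,3,1,5,1,2,4,3,5,1,2,0,4,3,4,4,3,0,3,4,4,3,0,0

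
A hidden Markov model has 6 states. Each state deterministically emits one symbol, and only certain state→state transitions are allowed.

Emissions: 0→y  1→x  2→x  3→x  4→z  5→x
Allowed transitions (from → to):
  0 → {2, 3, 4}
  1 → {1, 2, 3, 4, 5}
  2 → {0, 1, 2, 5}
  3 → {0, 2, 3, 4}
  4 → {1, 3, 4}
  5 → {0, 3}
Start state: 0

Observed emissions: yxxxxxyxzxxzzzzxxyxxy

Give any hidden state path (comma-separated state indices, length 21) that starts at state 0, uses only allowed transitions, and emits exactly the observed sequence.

  t0 'y' -> {0}, take 0 (start)
  t1 'x' -> {1,2,3,5}, take 2 (0->2 ok)
  t2 'x' -> {1,2,3,5}, take 1 (2->1 ok)
  t3 'x' -> {1,2,3,5}, take 3 (1->3 ok)
  t4 'x' -> {1,2,3,5}, take 2 (3->2 ok)
  t5 'x' -> {1,2,3,5}, take 5 (2->5 ok)
  t6 'y' -> {0}, take 0 (5->0 ok)
  t7 'x' -> {1,2,3,5}, take 3 (0->3 ok)
  t8 'z' -> {4}, take 4 (3->4 ok)
  t9 'x' -> {1,2,3,5}, take 1 (4->1 ok)
  t10 'x' -> {1,2,3,5}, take 3 (1->3 ok)
  t11 'z' -> {4}, take 4 (3->4 ok)
  t12 'z' -> {4}, take 4 (4->4 ok)
  t13 'z' -> {4}, take 4 (4->4 ok)
  t14 'z' -> {4}, take 4 (4->4 ok)
  t15 'x' -> {1,2,3,5}, take 1 (4->1 ok)
  t16 'x' -> {1,2,3,5}, take 3 (1->3 ok)
  t17 'y' -> {0}, take 0 (3->0 ok)
  t18 'x' -> {1,2,3,5}, take 3 (0->3 ok)
  t19 'x' -> {1,2,3,5}, take 2 (3->2 ok)
  t20 'y' -> {0}, take 0 (2->0 ok)

0,2,1,3,2,5,0,3,4,1,3,4,4,4,4,1,3,0,3,2,0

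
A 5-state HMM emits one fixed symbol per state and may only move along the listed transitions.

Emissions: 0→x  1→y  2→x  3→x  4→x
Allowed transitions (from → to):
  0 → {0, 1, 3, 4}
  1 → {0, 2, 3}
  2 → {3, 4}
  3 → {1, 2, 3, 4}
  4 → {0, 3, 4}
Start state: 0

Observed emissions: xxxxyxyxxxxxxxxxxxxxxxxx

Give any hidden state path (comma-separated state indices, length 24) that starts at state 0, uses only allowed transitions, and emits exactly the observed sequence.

0,0,4,0,1,3,1,2,4,3,4,3,4,4,3,4,3,2,4,3,4,4,4,3

  [0] x  {0,2,3,4}  => 0  start
  [1] x  {0,2,3,4}  => 0  0->0 ok
  [2] x  {0,2,3,4}  => 4  0->4 ok
  [3] x  {0,2,3,4}  => 0  4->0 ok
  [4] y  {1}  => 1  0->1 ok
  [5] x  {0,2,3,4}  => 3  1->3 ok
  [6] y  {1}  => 1  3->1 ok
  [7] x  {0,2,3,4}  => 2  1->2 ok
  [8] x  {0,2,3,4}  => 4  2->4 ok
  [9] x  {0,2,3,4}  => 3  4->3 ok
  [10] x  {0,2,3,4}  => 4  3->4 ok
  [11] x  {0,2,3,4}  => 3  4->3 ok
  [12] x  {0,2,3,4}  => 4  3->4 ok
  [13] x  {0,2,3,4}  => 4  4->4 ok
  [14] x  {0,2,3,4}  => 3  4->3 ok
  [15] x  {0,2,3,4}  => 4  3->4 ok
  [16] x  {0,2,3,4}  => 3  4->3 ok
  [17] x  {0,2,3,4}  => 2  3->2 ok
  [18] x  {0,2,3,4}  => 4  2->4 ok
  [19] x  {0,2,3,4}  => 3  4->3 ok
  [20] x  {0,2,3,4}  => 4  3->4 ok
  [21] x  {0,2,3,4}  => 4  4->4 ok
  [22] x  {0,2,3,4}  => 4  4->4 ok
  [23] x  {0,2,3,4}  => 3  4->3 ok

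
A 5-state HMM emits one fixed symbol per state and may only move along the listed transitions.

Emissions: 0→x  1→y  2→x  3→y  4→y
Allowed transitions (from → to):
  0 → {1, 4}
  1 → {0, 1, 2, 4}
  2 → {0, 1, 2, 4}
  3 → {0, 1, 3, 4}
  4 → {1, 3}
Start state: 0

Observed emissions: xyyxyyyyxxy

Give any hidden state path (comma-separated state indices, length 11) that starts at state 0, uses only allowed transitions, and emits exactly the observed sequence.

0,4,3,0,4,1,4,1,2,0,4

  pos 0: x in {0,2}, choose 0; start
  pos 1: y in {1,3,4}, choose 4; 0->4 ok
  pos 2: y in {1,3,4}, choose 3; 4->3 ok
  pos 3: x in {0,2}, choose 0; 3->0 ok
  pos 4: y in {1,3,4}, choose 4; 0->4 ok
  pos 5: y in {1,3,4}, choose 1; 4->1 ok
  pos 6: y in {1,3,4}, choose 4; 1->4 ok
  pos 7: y in {1,3,4}, choose 1; 4->1 ok
  pos 8: x in {0,2}, choose 2; 1->2 ok
  pos 9: x in {0,2}, choose 0; 2->0 ok
  pos 10: y in {1,3,4}, choose 4; 0->4 ok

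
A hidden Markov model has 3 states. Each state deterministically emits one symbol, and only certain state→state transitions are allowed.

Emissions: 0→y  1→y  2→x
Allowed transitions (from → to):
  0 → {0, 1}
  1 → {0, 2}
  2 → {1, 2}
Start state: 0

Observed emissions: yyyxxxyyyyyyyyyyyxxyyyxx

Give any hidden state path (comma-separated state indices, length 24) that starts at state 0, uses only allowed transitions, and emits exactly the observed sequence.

  0: obs=y cand={0,1} pick 0 [start]
  1: obs=y cand={0,1} pick 0 [0->0 ok]
  2: obs=y cand={0,1} pick 1 [0->1 ok]
  3: obs=x cand={2} pick 2 [1->2 ok]
  4: obs=x cand={2} pick 2 [2->2 ok]
  5: obs=x cand={2} pick 2 [2->2 ok]
  6: obs=y cand={0,1} pick 1 [2->1 ok]
  7: obs=y cand={0,1} pick 0 [1->0 ok]
  8: obs=y cand={0,1} pick 0 [0->0 ok]
  9: obs=y cand={0,1} pick 1 [0->1 ok]
  10: obs=y cand={0,1} pick 0 [1->0 ok]
  11: obs=y cand={0,1} pick 1 [0->1 ok]
  12: obs=y cand={0,1} pick 0 [1->0 ok]
  13: obs=y cand={0,1} pick 1 [0->1 ok]
  14: obs=y cand={0,1} pick 0 [1->0 ok]
  15: obs=y cand={0,1} pick 0 [0->0 ok]
  16: obs=y cand={0,1} pick 1 [0->1 ok]
  17: obs=x cand={2} pick 2 [1->2 ok]
  18: obs=x cand={2} pick 2 [2->2 ok]
  19: obs=y cand={0,1} pick 1 [2->1 ok]
  20: obs=y cand={0,1} pick 0 [1->0 ok]
  21: obs=y cand={0,1} pick 1 [0->1 ok]
  22: obs=x cand={2} pick 2 [1->2 ok]
  23: obs=x cand={2} pick 2 [2->2 ok]

0,0,1,2,2,2,1,0,0,1,0,1,0,1,0,0,1,2,2,1,0,1,2,2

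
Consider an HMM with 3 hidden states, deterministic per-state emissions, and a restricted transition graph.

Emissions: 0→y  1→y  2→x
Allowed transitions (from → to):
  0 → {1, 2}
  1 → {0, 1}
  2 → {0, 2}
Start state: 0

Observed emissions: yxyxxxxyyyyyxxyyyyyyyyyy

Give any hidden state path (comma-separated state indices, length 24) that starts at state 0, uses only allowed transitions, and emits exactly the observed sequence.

0,2,0,2,2,2,2,0,1,1,1,0,2,2,0,1,0,1,1,0,1,0,1,1

  t0 'y' -> {0,1}, take 0 (start)
  t1 'x' -> {2}, take 2 (0->2 ok)
  t2 'y' -> {0,1}, take 0 (2->0 ok)
  t3 'x' -> {2}, take 2 (0->2 ok)
  t4 'x' -> {2}, take 2 (2->2 ok)
  t5 'x' -> {2}, take 2 (2->2 ok)
  t6 'x' -> {2}, take 2 (2->2 ok)
  t7 'y' -> {0,1}, take 0 (2->0 ok)
  t8 'y' -> {0,1}, take 1 (0->1 ok)
  t9 'y' -> {0,1}, take 1 (1->1 ok)
  t10 'y' -> {0,1}, take 1 (1->1 ok)
  t11 'y' -> {0,1}, take 0 (1->0 ok)
  t12 'x' -> {2}, take 2 (0->2 ok)
  t13 'x' -> {2}, take 2 (2->2 ok)
  t14 'y' -> {0,1}, take 0 (2->0 ok)
  t15 'y' -> {0,1}, take 1 (0->1 ok)
  t16 'y' -> {0,1}, take 0 (1->0 ok)
  t17 'y' -> {0,1}, take 1 (0->1 ok)
  t18 'y' -> {0,1}, take 1 (1->1 ok)
  t19 'y' -> {0,1}, take 0 (1->0 ok)
  t20 'y' -> {0,1}, take 1 (0->1 ok)
  t21 'y' -> {0,1}, take 0 (1->0 ok)
  t22 'y' -> {0,1}, take 1 (0->1 ok)
  t23 'y' -> {0,1}, take 1 (1->1 ok)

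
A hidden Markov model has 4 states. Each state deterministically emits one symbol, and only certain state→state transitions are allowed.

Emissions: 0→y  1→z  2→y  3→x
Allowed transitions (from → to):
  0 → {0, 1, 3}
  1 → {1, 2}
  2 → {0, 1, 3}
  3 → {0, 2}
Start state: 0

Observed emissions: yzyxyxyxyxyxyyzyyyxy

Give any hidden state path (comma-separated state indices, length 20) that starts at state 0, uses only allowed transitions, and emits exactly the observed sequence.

0,1,2,3,0,3,2,3,2,3,2,3,2,0,1,2,0,0,3,0

  pos 0: y in {0,2}, choose 0; start
  pos 1: z in {1}, choose 1; 0->1 ok
  pos 2: y in {0,2}, choose 2; 1->2 ok
  pos 3: x in {3}, choose 3; 2->3 ok
  pos 4: y in {0,2}, choose 0; 3->0 ok
  pos 5: x in {3}, choose 3; 0->3 ok
  pos 6: y in {0,2}, choose 2; 3->2 ok
  pos 7: x in {3}, choose 3; 2->3 ok
  pos 8: y in {0,2}, choose 2; 3->2 ok
  pos 9: x in {3}, choose 3; 2->3 ok
  pos 10: y in {0,2}, choose 2; 3->2 ok
  pos 11: x in {3}, choose 3; 2->3 ok
  pos 12: y in {0,2}, choose 2; 3->2 ok
  pos 13: y in {0,2}, choose 0; 2->0 ok
  pos 14: z in {1}, choose 1; 0->1 ok
  pos 15: y in {0,2}, choose 2; 1->2 ok
  pos 16: y in {0,2}, choose 0; 2->0 ok
  pos 17: y in {0,2}, choose 0; 0->0 ok
  pos 18: x in {3}, choose 3; 0->3 ok
  pos 19: y in {0,2}, choose 0; 3->0 ok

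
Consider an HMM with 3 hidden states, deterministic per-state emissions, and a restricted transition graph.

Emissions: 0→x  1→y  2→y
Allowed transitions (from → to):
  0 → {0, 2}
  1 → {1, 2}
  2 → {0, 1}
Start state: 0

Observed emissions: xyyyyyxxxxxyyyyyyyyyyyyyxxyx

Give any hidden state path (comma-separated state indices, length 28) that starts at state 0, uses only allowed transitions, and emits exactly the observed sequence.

  t0 'x' -> {0}, take 0 (start)
  t1 'y' -> {1,2}, take 2 (0->2 ok)
  t2 'y' -> {1,2}, take 1 (2->1 ok)
  t3 'y' -> {1,2}, take 1 (1->1 ok)
  t4 'y' -> {1,2}, take 1 (1->1 ok)
  t5 'y' -> {1,2}, take 2 (1->2 ok)
  t6 'x' -> {0}, take 0 (2->0 ok)
  t7 'x' -> {0}, take 0 (0->0 ok)
  t8 'x' -> {0}, take 0 (0->0 ok)
  t9 'x' -> {0}, take 0 (0->0 ok)
  t10 'x' -> {0}, take 0 (0->0 ok)
  t11 'y' -> {1,2}, take 2 (0->2 ok)
  t12 'y' -> {1,2}, take 1 (2->1 ok)
  t13 'y' -> {1,2}, take 1 (1->1 ok)
  t14 'y' -> {1,2}, take 1 (1->1 ok)
  t15 'y' -> {1,2}, take 1 (1->1 ok)
  t16 'y' -> {1,2}, take 1 (1->1 ok)
  t17 'y' -> {1,2}, take 2 (1->2 ok)
  t18 'y' -> {1,2}, take 1 (2->1 ok)
  t19 'y' -> {1,2}, take 2 (1->2 ok)
  t20 'y' -> {1,2}, take 1 (2->1 ok)
  t21 'y' -> {1,2}, take 1 (1->1 ok)
  t22 'y' -> {1,2}, take 1 (1->1 ok)
  t23 'y' -> {1,2}, take 2 (1->2 ok)
  t24 'x' -> {0}, take 0 (2->0 ok)
  t25 'x' -> {0}, take 0 (0->0 ok)
  t26 'y' -> {1,2}, take 2 (0->2 ok)
  t27 'x' -> {0}, take 0 (2->0 ok)

0,2,1,1,1,2,0,0,0,0,0,2,1,1,1,1,1,2,1,2,1,1,1,2,0,0,2,0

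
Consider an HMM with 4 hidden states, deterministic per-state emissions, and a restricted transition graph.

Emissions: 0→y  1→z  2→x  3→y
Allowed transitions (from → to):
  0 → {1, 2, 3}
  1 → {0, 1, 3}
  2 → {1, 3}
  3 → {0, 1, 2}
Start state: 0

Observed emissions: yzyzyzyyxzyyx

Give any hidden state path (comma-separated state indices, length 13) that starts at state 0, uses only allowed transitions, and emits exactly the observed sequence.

0,1,0,1,0,1,3,0,2,1,0,3,2

  pos 0: y in {0,3}, choose 0; start
  pos 1: z in {1}, choose 1; 0->1 ok
  pos 2: y in {0,3}, choose 0; 1->0 ok
  pos 3: z in {1}, choose 1; 0->1 ok
  pos 4: y in {0,3}, choose 0; 1->0 ok
  pos 5: z in {1}, choose 1; 0->1 ok
  pos 6: y in {0,3}, choose 3; 1->3 ok
  pos 7: y in {0,3}, choose 0; 3->0 ok
  pos 8: x in {2}, choose 2; 0->2 ok
  pos 9: z in {1}, choose 1; 2->1 ok
  pos 10: y in {0,3}, choose 0; 1->0 ok
  pos 11: y in {0,3}, choose 3; 0->3 ok
  pos 12: x in {2}, choose 2; 3->2 ok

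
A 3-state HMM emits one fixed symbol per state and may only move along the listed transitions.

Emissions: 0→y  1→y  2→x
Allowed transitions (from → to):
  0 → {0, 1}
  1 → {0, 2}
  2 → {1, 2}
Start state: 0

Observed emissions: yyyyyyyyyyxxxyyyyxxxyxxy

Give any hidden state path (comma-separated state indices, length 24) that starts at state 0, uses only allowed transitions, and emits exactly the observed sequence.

  t0 'y' -> {0,1}, take 0 (start)
  t1 'y' -> {0,1}, take 1 (0->1 ok)
  t2 'y' -> {0,1}, take 0 (1->0 ok)
  t3 'y' -> {0,1}, take 1 (0->1 ok)
  t4 'y' -> {0,1}, take 0 (1->0 ok)
  t5 'y' -> {0,1}, take 1 (0->1 ok)
  t6 'y' -> {0,1}, take 0 (1->0 ok)
  t7 'y' -> {0,1}, take 0 (0->0 ok)
  t8 'y' -> {0,1}, take 0 (0->0 ok)
  t9 'y' -> {0,1}, take 1 (0->1 ok)
  t10 'x' -> {2}, take 2 (1->2 ok)
  t11 'x' -> {2}, take 2 (2->2 ok)
  t12 'x' -> {2}, take 2 (2->2 ok)
  t13 'y' -> {0,1}, take 1 (2->1 ok)
  t14 'y' -> {0,1}, take 0 (1->0 ok)
  t15 'y' -> {0,1}, take 0 (0->0 ok)
  t16 'y' -> {0,1}, take 1 (0->1 ok)
  t17 'x' -> {2}, take 2 (1->2 ok)
  t18 'x' -> {2}, take 2 (2->2 ok)
  t19 'x' -> {2}, take 2 (2->2 ok)
  t20 'y' -> {0,1}, take 1 (2->1 ok)
  t21 'x' -> {2}, take 2 (1->2 ok)
  t22 'x' -> {2}, take 2 (2->2 ok)
  t23 'y' -> {0,1}, take 1 (2->1 ok)

0,1,0,1,0,1,0,0,0,1,2,2,2,1,0,0,1,2,2,2,1,2,2,1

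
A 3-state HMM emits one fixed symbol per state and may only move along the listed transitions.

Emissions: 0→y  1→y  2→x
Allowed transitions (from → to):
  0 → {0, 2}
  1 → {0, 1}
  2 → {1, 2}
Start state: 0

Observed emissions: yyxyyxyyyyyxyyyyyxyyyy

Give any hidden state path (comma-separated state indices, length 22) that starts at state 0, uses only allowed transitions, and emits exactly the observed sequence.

  pos 0: y in {0,1}, choose 0; start
  pos 1: y in {0,1}, choose 0; 0->0 ok
  pos 2: x in {2}, choose 2; 0->2 ok
  pos 3: y in {0,1}, choose 1; 2->1 ok
  pos 4: y in {0,1}, choose 0; 1->0 ok
  pos 5: x in {2}, choose 2; 0->2 ok
  pos 6: y in {0,1}, choose 1; 2->1 ok
  pos 7: y in {0,1}, choose 1; 1->1 ok
  pos 8: y in {0,1}, choose 0; 1->0 ok
  pos 9: y in {0,1}, choose 0; 0->0 ok
  pos 10: y in {0,1}, choose 0; 0->0 ok
  pos 11: x in {2}, choose 2; 0->2 ok
  pos 12: y in {0,1}, choose 1; 2->1 ok
  pos 13: y in {0,1}, choose 1; 1->1 ok
  pos 14: y in {0,1}, choose 1; 1->1 ok
  pos 15: y in {0,1}, choose 0; 1->0 ok
  pos 16: y in {0,1}, choose 0; 0->0 ok
  pos 17: x in {2}, choose 2; 0->2 ok
  pos 18: y in {0,1}, choose 1; 2->1 ok
  pos 19: y in {0,1}, choose 1; 1->1 ok
  pos 20: y in {0,1}, choose 1; 1->1 ok
  pos 21: y in {0,1}, choose 1; 1->1 ok

0,0,2,1,0,2,1,1,0,0,0,2,1,1,1,0,0,2,1,1,1,1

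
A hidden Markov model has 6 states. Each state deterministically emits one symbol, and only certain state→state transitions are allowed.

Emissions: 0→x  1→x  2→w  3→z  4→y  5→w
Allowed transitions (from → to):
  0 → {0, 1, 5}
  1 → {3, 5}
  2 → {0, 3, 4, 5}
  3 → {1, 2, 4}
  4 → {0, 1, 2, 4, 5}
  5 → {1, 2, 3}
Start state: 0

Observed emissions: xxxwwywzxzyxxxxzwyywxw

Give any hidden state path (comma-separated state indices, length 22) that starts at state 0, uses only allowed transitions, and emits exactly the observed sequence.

  t0 'x' -> {0,1}, take 0 (start)
  t1 'x' -> {0,1}, take 0 (0->0 ok)
  t2 'x' -> {0,1}, take 0 (0->0 ok)
  t3 'w' -> {2,5}, take 5 (0->5 ok)
  t4 'w' -> {2,5}, take 2 (5->2 ok)
  t5 'y' -> {4}, take 4 (2->4 ok)
  t6 'w' -> {2,5}, take 5 (4->5 ok)
  t7 'z' -> {3}, take 3 (5->3 ok)
  t8 'x' -> {0,1}, take 1 (3->1 ok)
  t9 'z' -> {3}, take 3 (1->3 ok)
  t10 'y' -> {4}, take 4 (3->4 ok)
  t11 'x' -> {0,1}, take 0 (4->0 ok)
  t12 'x' -> {0,1}, take 0 (0->0 ok)
  t13 'x' -> {0,1}, take 0 (0->0 ok)
  t14 'x' -> {0,1}, take 1 (0->1 ok)
  t15 'z' -> {3}, take 3 (1->3 ok)
  t16 'w' -> {2,5}, take 2 (3->2 ok)
  t17 'y' -> {4}, take 4 (2->4 ok)
  t18 'y' -> {4}, take 4 (4->4 ok)
  t19 'w' -> {2,5}, take 5 (4->5 ok)
  t20 'x' -> {0,1}, take 1 (5->1 ok)
  t21 'w' -> {2,5}, take 5 (1->5 ok)

0,0,0,5,2,4,5,3,1,3,4,0,0,0,1,3,2,4,4,5,1,5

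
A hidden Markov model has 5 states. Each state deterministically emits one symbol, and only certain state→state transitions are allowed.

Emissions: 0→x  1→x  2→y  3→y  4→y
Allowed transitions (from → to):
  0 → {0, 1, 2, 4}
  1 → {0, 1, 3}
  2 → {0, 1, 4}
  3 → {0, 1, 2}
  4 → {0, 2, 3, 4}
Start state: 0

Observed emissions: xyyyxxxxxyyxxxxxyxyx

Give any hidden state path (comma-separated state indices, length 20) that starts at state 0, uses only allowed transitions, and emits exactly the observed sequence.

  pos 0: x in {0,1}, choose 0; start
  pos 1: y in {2,3,4}, choose 2; 0->2 ok
  pos 2: y in {2,3,4}, choose 4; 2->4 ok
  pos 3: y in {2,3,4}, choose 3; 4->3 ok
  pos 4: x in {0,1}, choose 0; 3->0 ok
  pos 5: x in {0,1}, choose 0; 0->0 ok
  pos 6: x in {0,1}, choose 1; 0->1 ok
  pos 7: x in {0,1}, choose 1; 1->1 ok
  pos 8: x in {0,1}, choose 1; 1->1 ok
  pos 9: y in {2,3,4}, choose 3; 1->3 ok
  pos 10: y in {2,3,4}, choose 2; 3->2 ok
  pos 11: x in {0,1}, choose 0; 2->0 ok
  pos 12: x in {0,1}, choose 0; 0->0 ok
  pos 13: x in {0,1}, choose 1; 0->1 ok
  pos 14: x in {0,1}, choose 0; 1->0 ok
  pos 15: x in {0,1}, choose 0; 0->0 ok
  pos 16: y in {2,3,4}, choose 2; 0->2 ok
  pos 17: x in {0,1}, choose 1; 2->1 ok
  pos 18: y in {2,3,4}, choose 3; 1->3 ok
  pos 19: x in {0,1}, choose 0; 3->0 ok

0,2,4,3,0,0,1,1,1,3,2,0,0,1,0,0,2,1,3,0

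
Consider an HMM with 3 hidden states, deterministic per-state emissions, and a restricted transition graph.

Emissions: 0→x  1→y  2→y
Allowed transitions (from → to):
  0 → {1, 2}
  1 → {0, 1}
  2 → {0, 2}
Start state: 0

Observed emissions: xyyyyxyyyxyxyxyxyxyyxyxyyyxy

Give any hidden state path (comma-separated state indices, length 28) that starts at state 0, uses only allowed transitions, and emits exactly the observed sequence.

0,1,1,1,1,0,1,1,1,0,2,0,1,0,2,0,1,0,2,2,0,2,0,2,2,2,0,1

  t0 'x' -> {0}, take 0 (start)
  t1 'y' -> {1,2}, take 1 (0->1 ok)
  t2 'y' -> {1,2}, take 1 (1->1 ok)
  t3 'y' -> {1,2}, take 1 (1->1 ok)
  t4 'y' -> {1,2}, take 1 (1->1 ok)
  t5 'x' -> {0}, take 0 (1->0 ok)
  t6 'y' -> {1,2}, take 1 (0->1 ok)
  t7 'y' -> {1,2}, take 1 (1->1 ok)
  t8 'y' -> {1,2}, take 1 (1->1 ok)
  t9 'x' -> {0}, take 0 (1->0 ok)
  t10 'y' -> {1,2}, take 2 (0->2 ok)
  t11 'x' -> {0}, take 0 (2->0 ok)
  t12 'y' -> {1,2}, take 1 (0->1 ok)
  t13 'x' -> {0}, take 0 (1->0 ok)
  t14 'y' -> {1,2}, take 2 (0->2 ok)
  t15 'x' -> {0}, take 0 (2->0 ok)
  t16 'y' -> {1,2}, take 1 (0->1 ok)
  t17 'x' -> {0}, take 0 (1->0 ok)
  t18 'y' -> {1,2}, take 2 (0->2 ok)
  t19 'y' -> {1,2}, take 2 (2->2 ok)
  t20 'x' -> {0}, take 0 (2->0 ok)
  t21 'y' -> {1,2}, take 2 (0->2 ok)
  t22 'x' -> {0}, take 0 (2->0 ok)
  t23 'y' -> {1,2}, take 2 (0->2 ok)
  t24 'y' -> {1,2}, take 2 (2->2 ok)
  t25 'y' -> {1,2}, take 2 (2->2 ok)
  t26 'x' -> {0}, take 0 (2->0 ok)
  t27 'y' -> {1,2}, take 1 (0->1 ok)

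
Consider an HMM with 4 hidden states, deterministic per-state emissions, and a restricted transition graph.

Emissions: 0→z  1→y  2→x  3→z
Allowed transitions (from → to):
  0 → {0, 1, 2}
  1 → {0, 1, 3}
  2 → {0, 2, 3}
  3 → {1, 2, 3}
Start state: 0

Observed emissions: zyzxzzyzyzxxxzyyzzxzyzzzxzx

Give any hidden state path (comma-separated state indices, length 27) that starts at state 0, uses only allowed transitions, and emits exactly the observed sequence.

  [0] z  {0,3}  => 0  start
  [1] y  {1}  => 1  0->1 ok
  [2] z  {0,3}  => 0  1->0 ok
  [3] x  {2}  => 2  0->2 ok
  [4] z  {0,3}  => 0  2->0 ok
  [5] z  {0,3}  => 0  0->0 ok
  [6] y  {1}  => 1  0->1 ok
  [7] z  {0,3}  => 3  1->3 ok
  [8] y  {1}  => 1  3->1 ok
  [9] z  {0,3}  => 3  1->3 ok
  [10] x  {2}  => 2  3->2 ok
  [11] x  {2}  => 2  2->2 ok
  [12] x  {2}  => 2  2->2 ok
  [13] z  {0,3}  => 0  2->0 ok
  [14] y  {1}  => 1  0->1 ok
  [15] y  {1}  => 1  1->1 ok
  [16] z  {0,3}  => 0  1->0 ok
  [17] z  {0,3}  => 0  0->0 ok
  [18] x  {2}  => 2  0->2 ok
  [19] z  {0,3}  => 0  2->0 ok
  [20] y  {1}  => 1  0->1 ok
  [21] z  {0,3}  => 0  1->0 ok
  [22] z  {0,3}  => 0  0->0 ok
  [23] z  {0,3}  => 0  0->0 ok
  [24] x  {2}  => 2  0->2 ok
  [25] z  {0,3}  => 0  2->0 ok
  [26] x  {2}  => 2  0->2 ok

0,1,0,2,0,0,1,3,1,3,2,2,2,0,1,1,0,0,2,0,1,0,0,0,2,0,2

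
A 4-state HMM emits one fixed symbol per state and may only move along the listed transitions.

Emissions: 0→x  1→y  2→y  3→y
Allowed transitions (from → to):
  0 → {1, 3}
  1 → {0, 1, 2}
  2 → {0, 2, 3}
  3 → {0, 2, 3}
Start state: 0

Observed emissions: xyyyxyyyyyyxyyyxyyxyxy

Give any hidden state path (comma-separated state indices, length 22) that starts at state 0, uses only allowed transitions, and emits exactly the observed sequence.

0,3,2,3,0,1,1,1,2,2,3,0,1,2,3,0,3,2,0,3,0,3

  pos 0: x in {0}, choose 0; start
  pos 1: y in {1,2,3}, choose 3; 0->3 ok
  pos 2: y in {1,2,3}, choose 2; 3->2 ok
  pos 3: y in {1,2,3}, choose 3; 2->3 ok
  pos 4: x in {0}, choose 0; 3->0 ok
  pos 5: y in {1,2,3}, choose 1; 0->1 ok
  pos 6: y in {1,2,3}, choose 1; 1->1 ok
  pos 7: y in {1,2,3}, choose 1; 1->1 ok
  pos 8: y in {1,2,3}, choose 2; 1->2 ok
  pos 9: y in {1,2,3}, choose 2; 2->2 ok
  pos 10: y in {1,2,3}, choose 3; 2->3 ok
  pos 11: x in {0}, choose 0; 3->0 ok
  pos 12: y in {1,2,3}, choose 1; 0->1 ok
  pos 13: y in {1,2,3}, choose 2; 1->2 ok
  pos 14: y in {1,2,3}, choose 3; 2->3 ok
  pos 15: x in {0}, choose 0; 3->0 ok
  pos 16: y in {1,2,3}, choose 3; 0->3 ok
  pos 17: y in {1,2,3}, choose 2; 3->2 ok
  pos 18: x in {0}, choose 0; 2->0 ok
  pos 19: y in {1,2,3}, choose 3; 0->3 ok
  pos 20: x in {0}, choose 0; 3->0 ok
  pos 21: y in {1,2,3}, choose 3; 0->3 ok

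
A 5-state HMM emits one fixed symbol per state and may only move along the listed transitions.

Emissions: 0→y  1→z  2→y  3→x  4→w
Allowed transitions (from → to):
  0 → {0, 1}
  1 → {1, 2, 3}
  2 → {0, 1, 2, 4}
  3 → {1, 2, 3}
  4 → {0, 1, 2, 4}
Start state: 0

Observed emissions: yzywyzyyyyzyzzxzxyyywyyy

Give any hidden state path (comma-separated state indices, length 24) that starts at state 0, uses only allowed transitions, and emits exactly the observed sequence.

  0: obs=y cand={0,2} pick 0 [start]
  1: obs=z cand={1} pick 1 [0->1 ok]
  2: obs=y cand={0,2} pick 2 [1->2 ok]
  3: obs=w cand={4} pick 4 [2->4 ok]
  4: obs=y cand={0,2} pick 0 [4->0 ok]
  5: obs=z cand={1} pick 1 [0->1 ok]
  6: obs=y cand={0,2} pick 2 [1->2 ok]
  7: obs=y cand={0,2} pick 2 [2->2 ok]
  8: obs=y cand={0,2} pick 2 [2->2 ok]
  9: obs=y cand={0,2} pick 0 [2->0 ok]
  10: obs=z cand={1} pick 1 [0->1 ok]
  11: obs=y cand={0,2} pick 2 [1->2 ok]
  12: obs=z cand={1} pick 1 [2->1 ok]
  13: obs=z cand={1} pick 1 [1->1 ok]
  14: obs=x cand={3} pick 3 [1->3 ok]
  15: obs=z cand={1} pick 1 [3->1 ok]
  16: obs=x cand={3} pick 3 [1->3 ok]
  17: obs=y cand={0,2} pick 2 [3->2 ok]
  18: obs=y cand={0,2} pick 2 [2->2 ok]
  19: obs=y cand={0,2} pick 2 [2->2 ok]
  20: obs=w cand={4} pick 4 [2->4 ok]
  21: obs=y cand={0,2} pick 2 [4->2 ok]
  22: obs=y cand={0,2} pick 2 [2->2 ok]
  23: obs=y cand={0,2} pick 2 [2->2 ok]

0,1,2,4,0,1,2,2,2,0,1,2,1,1,3,1,3,2,2,2,4,2,2,2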